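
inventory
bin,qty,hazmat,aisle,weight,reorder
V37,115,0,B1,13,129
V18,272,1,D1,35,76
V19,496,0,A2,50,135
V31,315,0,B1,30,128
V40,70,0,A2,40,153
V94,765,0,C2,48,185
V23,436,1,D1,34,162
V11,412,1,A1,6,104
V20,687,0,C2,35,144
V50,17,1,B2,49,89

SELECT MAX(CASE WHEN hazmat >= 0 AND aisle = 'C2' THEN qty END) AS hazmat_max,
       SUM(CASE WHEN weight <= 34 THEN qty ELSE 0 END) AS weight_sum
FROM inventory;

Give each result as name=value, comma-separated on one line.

hazmat_max=765, weight_sum=1278

[hazmat_max: hazmat >= 0 AND aisle = 'C2']
bin=V37: ✗
bin=V18: ✗
bin=V19: ✗
bin=V31: ✗
bin=V40: ✗
bin=V94: ✓ → 765
bin=V23: ✗
bin=V11: ✗
bin=V20: ✓ → 687
bin=V50: ✗
hazmat_max = MAX(765, 687) = 765
—
[weight_sum: weight <= 34]
bin=V37: ✓ → 115
bin=V18: ✗
bin=V19: ✗
bin=V31: ✓ → 315
bin=V40: ✗
bin=V94: ✗
bin=V23: ✓ → 436
bin=V11: ✓ → 412
bin=V20: ✗
bin=V50: ✗
weight_sum = 115 + 315 + 436 + 412 = 1278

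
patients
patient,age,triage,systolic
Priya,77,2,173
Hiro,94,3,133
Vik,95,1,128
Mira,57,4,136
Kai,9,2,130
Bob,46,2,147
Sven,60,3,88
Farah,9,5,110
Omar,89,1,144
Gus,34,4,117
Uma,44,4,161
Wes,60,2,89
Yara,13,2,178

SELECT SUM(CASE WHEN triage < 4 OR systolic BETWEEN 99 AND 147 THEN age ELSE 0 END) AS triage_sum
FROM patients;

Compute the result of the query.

patient=Priya: ✓ → 77
patient=Hiro: ✓ → 94
patient=Vik: ✓ → 95
patient=Mira: ✓ → 57
patient=Kai: ✓ → 9
patient=Bob: ✓ → 46
patient=Sven: ✓ → 60
patient=Farah: ✓ → 9
patient=Omar: ✓ → 89
patient=Gus: ✓ → 34
patient=Uma: ✗
patient=Wes: ✓ → 60
patient=Yara: ✓ → 13
triage_sum = 77 + 94 + 95 + 57 + 9 + 46 + 60 + 9 + 89 + 34 + 60 + 13 = 643

643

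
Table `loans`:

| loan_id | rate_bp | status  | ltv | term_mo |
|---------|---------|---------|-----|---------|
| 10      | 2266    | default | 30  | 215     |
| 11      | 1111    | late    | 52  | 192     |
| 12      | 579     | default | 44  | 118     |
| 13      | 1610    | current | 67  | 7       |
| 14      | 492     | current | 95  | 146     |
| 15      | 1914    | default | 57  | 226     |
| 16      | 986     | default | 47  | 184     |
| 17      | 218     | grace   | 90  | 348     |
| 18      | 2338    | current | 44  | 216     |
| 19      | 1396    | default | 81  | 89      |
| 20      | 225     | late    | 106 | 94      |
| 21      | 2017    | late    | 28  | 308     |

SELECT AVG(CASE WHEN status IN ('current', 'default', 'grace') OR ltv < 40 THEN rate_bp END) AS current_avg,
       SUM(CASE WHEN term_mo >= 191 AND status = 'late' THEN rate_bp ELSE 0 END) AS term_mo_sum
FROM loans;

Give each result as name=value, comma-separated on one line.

[current_avg: status IN ('current', 'default', 'grace') OR ltv < 40]
loan_id=10: ✓ → 2266
loan_id=11: ✗
loan_id=12: ✓ → 579
loan_id=13: ✓ → 1610
loan_id=14: ✓ → 492
loan_id=15: ✓ → 1914
loan_id=16: ✓ → 986
loan_id=17: ✓ → 218
loan_id=18: ✓ → 2338
loan_id=19: ✓ → 1396
loan_id=20: ✗
loan_id=21: ✓ → 2017
current_avg = (2266 + 579 + 1610 + 492 + 1914 + 986 + 218 + 2338 + 1396 + 2017) / 10 = 1381.6
—
[term_mo_sum: term_mo >= 191 AND status = 'late']
loan_id=10: ✗
loan_id=11: ✓ → 1111
loan_id=12: ✗
loan_id=13: ✗
loan_id=14: ✗
loan_id=15: ✗
loan_id=16: ✗
loan_id=17: ✗
loan_id=18: ✗
loan_id=19: ✗
loan_id=20: ✗
loan_id=21: ✓ → 2017
term_mo_sum = 1111 + 2017 = 3128

current_avg=1381.6, term_mo_sum=3128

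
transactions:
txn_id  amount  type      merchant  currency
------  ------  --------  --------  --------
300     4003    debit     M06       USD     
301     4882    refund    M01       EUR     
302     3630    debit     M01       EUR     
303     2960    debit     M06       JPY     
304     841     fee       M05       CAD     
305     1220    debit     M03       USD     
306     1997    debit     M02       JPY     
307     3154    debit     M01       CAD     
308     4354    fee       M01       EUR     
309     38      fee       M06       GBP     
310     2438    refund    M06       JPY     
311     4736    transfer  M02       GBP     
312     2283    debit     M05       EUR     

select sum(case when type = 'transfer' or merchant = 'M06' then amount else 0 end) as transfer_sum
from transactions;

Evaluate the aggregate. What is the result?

txn_id=300: ✓ → 4003
txn_id=301: ✗
txn_id=302: ✗
txn_id=303: ✓ → 2960
txn_id=304: ✗
txn_id=305: ✗
txn_id=306: ✗
txn_id=307: ✗
txn_id=308: ✗
txn_id=309: ✓ → 38
txn_id=310: ✓ → 2438
txn_id=311: ✓ → 4736
txn_id=312: ✗
transfer_sum = 4003 + 2960 + 38 + 2438 + 4736 = 14175

14175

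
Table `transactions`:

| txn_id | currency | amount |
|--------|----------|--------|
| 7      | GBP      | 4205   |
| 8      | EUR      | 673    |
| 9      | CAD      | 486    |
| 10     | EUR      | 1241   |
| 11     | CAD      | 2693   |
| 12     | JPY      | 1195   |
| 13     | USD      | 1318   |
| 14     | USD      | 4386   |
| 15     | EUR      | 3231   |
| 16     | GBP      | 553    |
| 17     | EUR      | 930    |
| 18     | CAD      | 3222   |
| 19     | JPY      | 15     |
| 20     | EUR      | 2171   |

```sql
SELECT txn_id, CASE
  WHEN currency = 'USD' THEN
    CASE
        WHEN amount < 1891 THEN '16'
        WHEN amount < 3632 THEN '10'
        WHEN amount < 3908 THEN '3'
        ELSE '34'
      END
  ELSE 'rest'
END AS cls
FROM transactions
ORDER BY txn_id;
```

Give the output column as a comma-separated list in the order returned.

txn_id=7: currency='GBP' → outer ELSE → rest
txn_id=8: currency='EUR' → outer ELSE → rest
txn_id=9: currency='CAD' → outer ELSE → rest
txn_id=10: currency='EUR' → outer ELSE → rest
txn_id=11: currency='CAD' → outer ELSE → rest
txn_id=12: currency='JPY' → outer ELSE → rest
txn_id=13: currency='USD' → inner[amount < 1891] → 16
txn_id=14: currency='USD' → inner[ELSE] → 34
txn_id=15: currency='EUR' → outer ELSE → rest
txn_id=16: currency='GBP' → outer ELSE → rest
txn_id=17: currency='EUR' → outer ELSE → rest
txn_id=18: currency='CAD' → outer ELSE → rest
txn_id=19: currency='JPY' → outer ELSE → rest
txn_id=20: currency='EUR' → outer ELSE → rest

rest, rest, rest, rest, rest, rest, 16, 34, rest, rest, rest, rest, rest, rest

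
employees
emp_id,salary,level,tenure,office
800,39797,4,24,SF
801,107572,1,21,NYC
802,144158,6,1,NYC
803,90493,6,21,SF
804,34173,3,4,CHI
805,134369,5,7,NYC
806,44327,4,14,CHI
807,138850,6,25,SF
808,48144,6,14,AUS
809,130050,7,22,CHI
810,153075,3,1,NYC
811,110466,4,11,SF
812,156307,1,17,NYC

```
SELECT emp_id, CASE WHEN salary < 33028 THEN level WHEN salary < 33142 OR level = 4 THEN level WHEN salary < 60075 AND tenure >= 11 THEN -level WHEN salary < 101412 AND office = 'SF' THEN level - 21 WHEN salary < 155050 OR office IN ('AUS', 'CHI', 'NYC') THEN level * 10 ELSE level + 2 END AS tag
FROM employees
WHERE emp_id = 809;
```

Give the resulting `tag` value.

emp_id = 809: salary=130050, level=7, tenure=22, office=CHI.
salary < 33028 → false
salary < 33142 OR level = 4 → false
salary < 60075 AND tenure >= 11 → false
salary < 101412 AND office = 'SF' → false
salary < 155050 OR office IN ('AUS', 'CHI', 'NYC') → true → 70

70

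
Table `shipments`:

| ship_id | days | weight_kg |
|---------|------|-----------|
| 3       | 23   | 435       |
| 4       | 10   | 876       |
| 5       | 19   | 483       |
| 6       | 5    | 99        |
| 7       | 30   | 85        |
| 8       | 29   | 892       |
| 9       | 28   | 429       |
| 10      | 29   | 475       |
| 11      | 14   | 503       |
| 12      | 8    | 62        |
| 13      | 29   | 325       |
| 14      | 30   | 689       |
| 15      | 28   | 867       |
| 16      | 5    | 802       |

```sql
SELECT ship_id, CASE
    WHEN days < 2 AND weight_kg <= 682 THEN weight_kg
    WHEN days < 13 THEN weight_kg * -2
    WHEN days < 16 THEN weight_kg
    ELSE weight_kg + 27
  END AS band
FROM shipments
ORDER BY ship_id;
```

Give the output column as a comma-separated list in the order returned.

ship_id=3: ELSE → 462
ship_id=4: days < 13 → -1752
ship_id=5: ELSE → 510
ship_id=6: days < 13 → -198
ship_id=7: ELSE → 112
ship_id=8: ELSE → 919
ship_id=9: ELSE → 456
ship_id=10: ELSE → 502
ship_id=11: days < 16 → 503
ship_id=12: days < 13 → -124
ship_id=13: ELSE → 352
ship_id=14: ELSE → 716
ship_id=15: ELSE → 894
ship_id=16: days < 13 → -1604

462, -1752, 510, -198, 112, 919, 456, 502, 503, -124, 352, 716, 894, -1604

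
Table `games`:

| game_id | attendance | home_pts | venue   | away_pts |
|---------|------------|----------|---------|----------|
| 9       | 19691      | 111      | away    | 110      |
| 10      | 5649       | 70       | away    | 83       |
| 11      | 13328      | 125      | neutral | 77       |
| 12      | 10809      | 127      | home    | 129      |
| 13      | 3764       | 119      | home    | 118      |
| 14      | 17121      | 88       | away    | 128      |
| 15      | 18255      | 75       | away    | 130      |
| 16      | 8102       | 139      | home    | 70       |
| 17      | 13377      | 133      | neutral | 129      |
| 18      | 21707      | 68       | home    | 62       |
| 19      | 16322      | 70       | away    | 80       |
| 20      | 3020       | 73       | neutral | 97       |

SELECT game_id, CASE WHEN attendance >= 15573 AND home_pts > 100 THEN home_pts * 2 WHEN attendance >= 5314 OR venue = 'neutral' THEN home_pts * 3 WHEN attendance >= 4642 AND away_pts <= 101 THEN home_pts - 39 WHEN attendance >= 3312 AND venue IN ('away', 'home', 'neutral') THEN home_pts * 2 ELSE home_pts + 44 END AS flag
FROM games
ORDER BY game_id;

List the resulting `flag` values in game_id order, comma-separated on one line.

game_id=9: attendance >= 15573 AND home_pts > 100 → 222
game_id=10: attendance >= 5314 OR venue = 'neutral' → 210
game_id=11: attendance >= 5314 OR venue = 'neutral' → 375
game_id=12: attendance >= 5314 OR venue = 'neutral' → 381
game_id=13: attendance >= 3312 AND venue IN ('away', 'home', 'neutral') → 238
game_id=14: attendance >= 5314 OR venue = 'neutral' → 264
game_id=15: attendance >= 5314 OR venue = 'neutral' → 225
game_id=16: attendance >= 5314 OR venue = 'neutral' → 417
game_id=17: attendance >= 5314 OR venue = 'neutral' → 399
game_id=18: attendance >= 5314 OR venue = 'neutral' → 204
game_id=19: attendance >= 5314 OR venue = 'neutral' → 210
game_id=20: attendance >= 5314 OR venue = 'neutral' → 219

222, 210, 375, 381, 238, 264, 225, 417, 399, 204, 210, 219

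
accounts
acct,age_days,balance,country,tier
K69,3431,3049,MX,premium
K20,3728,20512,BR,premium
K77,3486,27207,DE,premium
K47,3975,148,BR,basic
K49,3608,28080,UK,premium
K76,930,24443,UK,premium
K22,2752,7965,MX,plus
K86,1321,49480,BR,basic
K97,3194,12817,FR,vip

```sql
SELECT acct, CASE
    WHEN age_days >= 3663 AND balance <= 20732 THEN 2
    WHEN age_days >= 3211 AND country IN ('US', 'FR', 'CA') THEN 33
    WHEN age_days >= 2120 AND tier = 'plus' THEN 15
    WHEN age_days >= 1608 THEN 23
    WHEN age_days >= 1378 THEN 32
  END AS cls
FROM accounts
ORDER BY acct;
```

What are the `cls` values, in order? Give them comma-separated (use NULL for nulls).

2, 15, 2, 23, 23, NULL, 23, NULL, 23

acct=K20: age_days >= 3663 AND balance <= 20732 → 2
acct=K22: age_days >= 2120 AND tier = 'plus' → 15
acct=K47: age_days >= 3663 AND balance <= 20732 → 2
acct=K49: age_days >= 1608 → 23
acct=K69: age_days >= 1608 → 23
acct=K76: (no match → NULL) → NULL
acct=K77: age_days >= 1608 → 23
acct=K86: (no match → NULL) → NULL
acct=K97: age_days >= 1608 → 23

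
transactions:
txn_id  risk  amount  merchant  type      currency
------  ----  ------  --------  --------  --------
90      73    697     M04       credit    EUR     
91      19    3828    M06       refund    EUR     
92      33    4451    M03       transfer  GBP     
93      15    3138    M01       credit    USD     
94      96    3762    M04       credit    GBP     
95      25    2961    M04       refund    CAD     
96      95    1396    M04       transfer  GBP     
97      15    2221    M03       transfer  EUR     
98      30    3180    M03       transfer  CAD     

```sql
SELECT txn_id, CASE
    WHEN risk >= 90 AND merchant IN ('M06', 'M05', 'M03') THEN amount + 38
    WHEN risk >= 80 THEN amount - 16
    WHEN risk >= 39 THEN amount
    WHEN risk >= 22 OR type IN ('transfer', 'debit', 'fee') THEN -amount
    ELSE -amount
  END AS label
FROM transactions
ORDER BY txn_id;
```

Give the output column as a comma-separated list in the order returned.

697, -3828, -4451, -3138, 3746, -2961, 1380, -2221, -3180

txn_id=90: risk >= 39 → 697
txn_id=91: ELSE → -3828
txn_id=92: risk >= 22 OR type IN ('transfer', 'debit', 'fee') → -4451
txn_id=93: ELSE → -3138
txn_id=94: risk >= 80 → 3746
txn_id=95: risk >= 22 OR type IN ('transfer', 'debit', 'fee') → -2961
txn_id=96: risk >= 80 → 1380
txn_id=97: risk >= 22 OR type IN ('transfer', 'debit', 'fee') → -2221
txn_id=98: risk >= 22 OR type IN ('transfer', 'debit', 'fee') → -3180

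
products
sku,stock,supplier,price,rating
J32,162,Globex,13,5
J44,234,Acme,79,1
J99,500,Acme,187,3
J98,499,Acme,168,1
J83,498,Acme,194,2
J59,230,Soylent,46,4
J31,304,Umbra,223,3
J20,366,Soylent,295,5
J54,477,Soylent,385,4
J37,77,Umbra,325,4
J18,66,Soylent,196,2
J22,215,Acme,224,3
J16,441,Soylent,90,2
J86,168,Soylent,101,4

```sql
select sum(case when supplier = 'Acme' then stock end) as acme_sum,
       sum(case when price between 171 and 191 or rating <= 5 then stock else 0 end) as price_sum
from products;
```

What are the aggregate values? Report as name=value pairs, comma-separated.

acme_sum=1946, price_sum=4237

[acme_sum: supplier = 'Acme']
sku=J32: ✗
sku=J44: ✓ → 234
sku=J99: ✓ → 500
sku=J98: ✓ → 499
sku=J83: ✓ → 498
sku=J59: ✗
sku=J31: ✗
sku=J20: ✗
sku=J54: ✗
sku=J37: ✗
sku=J18: ✗
sku=J22: ✓ → 215
sku=J16: ✗
sku=J86: ✗
acme_sum = 234 + 500 + 499 + 498 + 215 = 1946
—
[price_sum: price between 171 and 191 or rating <= 5]
sku=J32: ✓ → 162
sku=J44: ✓ → 234
sku=J99: ✓ → 500
sku=J98: ✓ → 499
sku=J83: ✓ → 498
sku=J59: ✓ → 230
sku=J31: ✓ → 304
sku=J20: ✓ → 366
sku=J54: ✓ → 477
sku=J37: ✓ → 77
sku=J18: ✓ → 66
sku=J22: ✓ → 215
sku=J16: ✓ → 441
sku=J86: ✓ → 168
price_sum = 162 + 234 + 500 + 499 + 498 + 230 + 304 + 366 + 477 + 77 + 66 + 215 + 441 + 168 = 4237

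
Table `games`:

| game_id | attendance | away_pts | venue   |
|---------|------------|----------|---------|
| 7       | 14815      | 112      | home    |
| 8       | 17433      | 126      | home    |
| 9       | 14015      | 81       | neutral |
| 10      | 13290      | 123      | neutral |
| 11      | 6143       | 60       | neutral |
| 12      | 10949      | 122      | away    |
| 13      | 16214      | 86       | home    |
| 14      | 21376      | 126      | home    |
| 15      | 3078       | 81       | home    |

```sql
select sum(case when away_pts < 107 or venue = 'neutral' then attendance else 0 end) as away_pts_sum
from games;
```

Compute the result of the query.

game_id=7: ✗
game_id=8: ✗
game_id=9: ✓ → 14015
game_id=10: ✓ → 13290
game_id=11: ✓ → 6143
game_id=12: ✗
game_id=13: ✓ → 16214
game_id=14: ✗
game_id=15: ✓ → 3078
away_pts_sum = 14015 + 13290 + 6143 + 16214 + 3078 = 52740

52740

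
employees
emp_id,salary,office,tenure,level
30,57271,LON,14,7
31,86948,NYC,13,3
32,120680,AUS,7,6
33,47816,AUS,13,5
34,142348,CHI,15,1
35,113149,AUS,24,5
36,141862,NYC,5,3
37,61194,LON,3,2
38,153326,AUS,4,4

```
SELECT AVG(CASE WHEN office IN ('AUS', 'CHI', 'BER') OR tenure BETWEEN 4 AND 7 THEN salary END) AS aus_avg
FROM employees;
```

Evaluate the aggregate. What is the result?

emp_id=30: ✗
emp_id=31: ✗
emp_id=32: ✓ → 120680
emp_id=33: ✓ → 47816
emp_id=34: ✓ → 142348
emp_id=35: ✓ → 113149
emp_id=36: ✓ → 141862
emp_id=37: ✗
emp_id=38: ✓ → 153326
aus_avg = (120680 + 47816 + 142348 + 113149 + 141862 + 153326) / 6 = 119863.5

119863.5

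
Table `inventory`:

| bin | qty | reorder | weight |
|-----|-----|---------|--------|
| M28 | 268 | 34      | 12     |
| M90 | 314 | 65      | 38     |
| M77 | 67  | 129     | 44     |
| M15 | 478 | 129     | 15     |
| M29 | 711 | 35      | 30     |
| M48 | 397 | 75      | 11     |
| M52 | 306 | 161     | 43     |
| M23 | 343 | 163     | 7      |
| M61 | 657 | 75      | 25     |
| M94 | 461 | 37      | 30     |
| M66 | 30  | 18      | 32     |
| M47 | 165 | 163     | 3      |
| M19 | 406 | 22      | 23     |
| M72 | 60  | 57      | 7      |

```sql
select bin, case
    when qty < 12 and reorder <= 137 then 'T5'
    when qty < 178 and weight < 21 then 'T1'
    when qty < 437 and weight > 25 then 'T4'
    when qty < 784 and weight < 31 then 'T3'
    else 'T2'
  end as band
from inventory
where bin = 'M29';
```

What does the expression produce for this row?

bin = M29: qty=711, reorder=35, weight=30.
qty < 12 and reorder <= 137 → false
qty < 178 and weight < 21 → false
qty < 437 and weight > 25 → false
qty < 784 and weight < 31 → true → T3

T3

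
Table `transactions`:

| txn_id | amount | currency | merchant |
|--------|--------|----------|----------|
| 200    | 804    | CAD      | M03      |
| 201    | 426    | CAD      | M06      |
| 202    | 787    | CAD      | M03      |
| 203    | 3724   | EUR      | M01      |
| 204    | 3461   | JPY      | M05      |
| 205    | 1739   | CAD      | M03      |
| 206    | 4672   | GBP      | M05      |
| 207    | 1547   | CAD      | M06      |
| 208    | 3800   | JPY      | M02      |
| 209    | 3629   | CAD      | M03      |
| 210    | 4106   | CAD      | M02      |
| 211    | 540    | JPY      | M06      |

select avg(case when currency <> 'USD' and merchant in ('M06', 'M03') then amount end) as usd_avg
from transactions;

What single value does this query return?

1353.1428571429

txn_id=200: ✓ → 804
txn_id=201: ✓ → 426
txn_id=202: ✓ → 787
txn_id=203: ✗
txn_id=204: ✗
txn_id=205: ✓ → 1739
txn_id=206: ✗
txn_id=207: ✓ → 1547
txn_id=208: ✗
txn_id=209: ✓ → 3629
txn_id=210: ✗
txn_id=211: ✓ → 540
usd_avg = (804 + 426 + 787 + 1739 + 1547 + 3629 + 540) / 7 = 1353.1428571429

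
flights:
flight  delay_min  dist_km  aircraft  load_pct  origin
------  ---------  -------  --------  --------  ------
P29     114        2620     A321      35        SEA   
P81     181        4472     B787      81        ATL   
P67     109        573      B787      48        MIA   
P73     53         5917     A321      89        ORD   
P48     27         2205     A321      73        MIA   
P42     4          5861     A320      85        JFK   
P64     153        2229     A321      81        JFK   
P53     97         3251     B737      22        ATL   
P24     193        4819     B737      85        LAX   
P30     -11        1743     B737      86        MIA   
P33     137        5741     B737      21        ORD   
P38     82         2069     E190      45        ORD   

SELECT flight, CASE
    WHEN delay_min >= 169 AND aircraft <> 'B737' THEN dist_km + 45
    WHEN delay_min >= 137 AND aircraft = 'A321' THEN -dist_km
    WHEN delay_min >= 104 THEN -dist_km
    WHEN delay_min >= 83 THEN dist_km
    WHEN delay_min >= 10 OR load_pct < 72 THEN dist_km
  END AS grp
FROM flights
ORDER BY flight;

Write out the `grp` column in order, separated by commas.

flight=P24: delay_min >= 104 → -4819
flight=P29: delay_min >= 104 → -2620
flight=P30: (no match → NULL) → NULL
flight=P33: delay_min >= 104 → -5741
flight=P38: delay_min >= 10 OR load_pct < 72 → 2069
flight=P42: (no match → NULL) → NULL
flight=P48: delay_min >= 10 OR load_pct < 72 → 2205
flight=P53: delay_min >= 83 → 3251
flight=P64: delay_min >= 137 AND aircraft = 'A321' → -2229
flight=P67: delay_min >= 104 → -573
flight=P73: delay_min >= 10 OR load_pct < 72 → 5917
flight=P81: delay_min >= 169 AND aircraft <> 'B737' → 4517

-4819, -2620, NULL, -5741, 2069, NULL, 2205, 3251, -2229, -573, 5917, 4517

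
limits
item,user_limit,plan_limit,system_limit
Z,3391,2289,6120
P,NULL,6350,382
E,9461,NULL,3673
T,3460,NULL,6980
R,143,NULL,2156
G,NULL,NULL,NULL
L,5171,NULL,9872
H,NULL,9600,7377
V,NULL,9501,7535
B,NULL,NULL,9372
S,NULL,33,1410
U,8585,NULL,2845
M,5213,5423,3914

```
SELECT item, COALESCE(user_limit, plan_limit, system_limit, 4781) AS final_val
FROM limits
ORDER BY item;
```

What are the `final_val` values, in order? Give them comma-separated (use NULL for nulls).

9372, 9461, 4781, 9600, 5171, 5213, 6350, 143, 33, 3460, 8585, 9501, 3391

item=B: user_limit=NULL, plan_limit=NULL, system_limit=9372 → 9372
item=E: user_limit=9461 → 9461
item=G: user_limit=NULL, plan_limit=NULL, system_limit=NULL, → literal 4781 → 4781
item=H: user_limit=NULL, plan_limit=9600 → 9600
item=L: user_limit=5171 → 5171
item=M: user_limit=5213 → 5213
item=P: user_limit=NULL, plan_limit=6350 → 6350
item=R: user_limit=143 → 143
item=S: user_limit=NULL, plan_limit=33 → 33
item=T: user_limit=3460 → 3460
item=U: user_limit=8585 → 8585
item=V: user_limit=NULL, plan_limit=9501 → 9501
item=Z: user_limit=3391 → 3391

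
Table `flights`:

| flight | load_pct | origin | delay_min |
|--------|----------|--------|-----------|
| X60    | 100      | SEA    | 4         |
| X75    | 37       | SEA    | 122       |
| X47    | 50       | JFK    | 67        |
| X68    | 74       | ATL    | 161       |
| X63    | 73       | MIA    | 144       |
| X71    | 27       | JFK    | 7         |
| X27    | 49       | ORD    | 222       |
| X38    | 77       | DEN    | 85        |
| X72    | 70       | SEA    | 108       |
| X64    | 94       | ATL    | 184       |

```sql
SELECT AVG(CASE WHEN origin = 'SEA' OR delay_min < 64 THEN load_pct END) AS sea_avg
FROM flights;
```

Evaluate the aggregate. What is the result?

58.5

flight=X60: ✓ → 100
flight=X75: ✓ → 37
flight=X47: ✗
flight=X68: ✗
flight=X63: ✗
flight=X71: ✓ → 27
flight=X27: ✗
flight=X38: ✗
flight=X72: ✓ → 70
flight=X64: ✗
sea_avg = (100 + 37 + 27 + 70) / 4 = 58.5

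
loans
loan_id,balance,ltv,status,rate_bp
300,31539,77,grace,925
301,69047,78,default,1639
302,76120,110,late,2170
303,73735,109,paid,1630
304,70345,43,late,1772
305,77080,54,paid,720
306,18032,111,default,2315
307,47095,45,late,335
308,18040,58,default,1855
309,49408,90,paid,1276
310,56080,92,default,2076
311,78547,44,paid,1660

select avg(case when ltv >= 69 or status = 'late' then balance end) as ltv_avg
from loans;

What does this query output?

54600.1111111111

loan_id=300: ✓ → 31539
loan_id=301: ✓ → 69047
loan_id=302: ✓ → 76120
loan_id=303: ✓ → 73735
loan_id=304: ✓ → 70345
loan_id=305: ✗
loan_id=306: ✓ → 18032
loan_id=307: ✓ → 47095
loan_id=308: ✗
loan_id=309: ✓ → 49408
loan_id=310: ✓ → 56080
loan_id=311: ✗
ltv_avg = (31539 + 69047 + 76120 + 73735 + 70345 + 18032 + 47095 + 49408 + 56080) / 9 = 54600.1111111111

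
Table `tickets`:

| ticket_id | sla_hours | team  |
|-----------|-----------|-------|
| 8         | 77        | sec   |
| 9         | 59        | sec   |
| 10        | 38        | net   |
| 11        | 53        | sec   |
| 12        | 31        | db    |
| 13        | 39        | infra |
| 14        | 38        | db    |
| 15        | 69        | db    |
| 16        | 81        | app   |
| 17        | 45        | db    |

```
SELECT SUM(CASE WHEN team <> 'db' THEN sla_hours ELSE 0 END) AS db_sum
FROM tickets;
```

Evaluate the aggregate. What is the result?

347

ticket_id=8: ✓ → 77
ticket_id=9: ✓ → 59
ticket_id=10: ✓ → 38
ticket_id=11: ✓ → 53
ticket_id=12: ✗
ticket_id=13: ✓ → 39
ticket_id=14: ✗
ticket_id=15: ✗
ticket_id=16: ✓ → 81
ticket_id=17: ✗
db_sum = 77 + 59 + 38 + 53 + 39 + 81 = 347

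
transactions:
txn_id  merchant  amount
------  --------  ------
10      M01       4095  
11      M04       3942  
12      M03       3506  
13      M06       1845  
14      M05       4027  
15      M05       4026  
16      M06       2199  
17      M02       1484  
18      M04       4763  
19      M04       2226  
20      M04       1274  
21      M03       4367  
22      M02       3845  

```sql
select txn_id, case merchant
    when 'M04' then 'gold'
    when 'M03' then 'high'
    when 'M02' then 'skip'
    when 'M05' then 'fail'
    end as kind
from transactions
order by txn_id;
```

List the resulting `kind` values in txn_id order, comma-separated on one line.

txn_id=10: (no match → NULL) → NULL
txn_id=11: merchant='M04' → gold
txn_id=12: merchant='M03' → high
txn_id=13: (no match → NULL) → NULL
txn_id=14: merchant='M05' → fail
txn_id=15: merchant='M05' → fail
txn_id=16: (no match → NULL) → NULL
txn_id=17: merchant='M02' → skip
txn_id=18: merchant='M04' → gold
txn_id=19: merchant='M04' → gold
txn_id=20: merchant='M04' → gold
txn_id=21: merchant='M03' → high
txn_id=22: merchant='M02' → skip

NULL, gold, high, NULL, fail, fail, NULL, skip, gold, gold, gold, high, skip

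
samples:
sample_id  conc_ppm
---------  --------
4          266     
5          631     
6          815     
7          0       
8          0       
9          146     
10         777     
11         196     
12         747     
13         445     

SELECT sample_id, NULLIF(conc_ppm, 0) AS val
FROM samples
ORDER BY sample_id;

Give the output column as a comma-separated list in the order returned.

266, 631, 815, NULL, NULL, 146, 777, 196, 747, 445

sample_id=4: conc_ppm=266 vs 0: differ → 266
sample_id=5: conc_ppm=631 vs 0: differ → 631
sample_id=6: conc_ppm=815 vs 0: differ → 815
sample_id=7: conc_ppm=0 vs 0: equal → NULL
sample_id=8: conc_ppm=0 vs 0: equal → NULL
sample_id=9: conc_ppm=146 vs 0: differ → 146
sample_id=10: conc_ppm=777 vs 0: differ → 777
sample_id=11: conc_ppm=196 vs 0: differ → 196
sample_id=12: conc_ppm=747 vs 0: differ → 747
sample_id=13: conc_ppm=445 vs 0: differ → 445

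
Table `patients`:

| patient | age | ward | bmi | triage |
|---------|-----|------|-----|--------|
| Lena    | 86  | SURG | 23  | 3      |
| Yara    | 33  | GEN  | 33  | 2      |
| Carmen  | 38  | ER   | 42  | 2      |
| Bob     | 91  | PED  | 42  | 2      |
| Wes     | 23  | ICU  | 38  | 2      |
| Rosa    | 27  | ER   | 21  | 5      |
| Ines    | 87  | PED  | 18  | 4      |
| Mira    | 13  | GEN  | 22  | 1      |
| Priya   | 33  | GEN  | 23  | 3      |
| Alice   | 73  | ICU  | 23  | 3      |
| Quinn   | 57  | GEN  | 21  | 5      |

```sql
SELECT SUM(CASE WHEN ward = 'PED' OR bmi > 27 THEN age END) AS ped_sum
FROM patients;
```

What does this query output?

272

patient=Lena: ✗
patient=Yara: ✓ → 33
patient=Carmen: ✓ → 38
patient=Bob: ✓ → 91
patient=Wes: ✓ → 23
patient=Rosa: ✗
patient=Ines: ✓ → 87
patient=Mira: ✗
patient=Priya: ✗
patient=Alice: ✗
patient=Quinn: ✗
ped_sum = 33 + 38 + 91 + 23 + 87 = 272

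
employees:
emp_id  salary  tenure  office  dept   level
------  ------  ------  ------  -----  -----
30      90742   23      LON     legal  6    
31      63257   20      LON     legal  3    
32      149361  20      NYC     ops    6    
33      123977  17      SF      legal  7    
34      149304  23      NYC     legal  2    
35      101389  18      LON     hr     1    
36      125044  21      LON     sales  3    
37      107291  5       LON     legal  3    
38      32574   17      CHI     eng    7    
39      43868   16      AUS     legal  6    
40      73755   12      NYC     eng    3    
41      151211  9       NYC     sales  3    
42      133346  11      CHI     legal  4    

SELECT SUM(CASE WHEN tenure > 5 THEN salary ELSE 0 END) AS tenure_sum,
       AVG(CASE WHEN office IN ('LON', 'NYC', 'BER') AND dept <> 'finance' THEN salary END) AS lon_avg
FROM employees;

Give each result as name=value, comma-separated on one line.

[tenure_sum: tenure > 5]
emp_id=30: ✓ → 90742
emp_id=31: ✓ → 63257
emp_id=32: ✓ → 149361
emp_id=33: ✓ → 123977
emp_id=34: ✓ → 149304
emp_id=35: ✓ → 101389
emp_id=36: ✓ → 125044
emp_id=37: ✗
emp_id=38: ✓ → 32574
emp_id=39: ✓ → 43868
emp_id=40: ✓ → 73755
emp_id=41: ✓ → 151211
emp_id=42: ✓ → 133346
tenure_sum = 90742 + 63257 + 149361 + 123977 + 149304 + 101389 + 125044 + 32574 + 43868 + 73755 + 151211 + 133346 = 1237828
—
[lon_avg: office IN ('LON', 'NYC', 'BER') AND dept <> 'finance']
emp_id=30: ✓ → 90742
emp_id=31: ✓ → 63257
emp_id=32: ✓ → 149361
emp_id=33: ✗
emp_id=34: ✓ → 149304
emp_id=35: ✓ → 101389
emp_id=36: ✓ → 125044
emp_id=37: ✓ → 107291
emp_id=38: ✗
emp_id=39: ✗
emp_id=40: ✓ → 73755
emp_id=41: ✓ → 151211
emp_id=42: ✗
lon_avg = (90742 + 63257 + 149361 + 149304 + 101389 + 125044 + 107291 + 73755 + 151211) / 9 = 112372.6666666667

tenure_sum=1237828, lon_avg=112372.6666666667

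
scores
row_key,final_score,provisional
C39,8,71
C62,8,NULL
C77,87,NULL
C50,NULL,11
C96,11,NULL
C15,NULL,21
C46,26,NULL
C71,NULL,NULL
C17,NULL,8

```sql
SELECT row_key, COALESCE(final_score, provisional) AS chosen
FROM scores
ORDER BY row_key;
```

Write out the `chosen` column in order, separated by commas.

row_key=C15: final_score=NULL, provisional=21 → 21
row_key=C17: final_score=NULL, provisional=8 → 8
row_key=C39: final_score=8 → 8
row_key=C46: final_score=26 → 26
row_key=C50: final_score=NULL, provisional=11 → 11
row_key=C62: final_score=8 → 8
row_key=C71: final_score=NULL, provisional=NULL (all NULL) → NULL
row_key=C77: final_score=87 → 87
row_key=C96: final_score=11 → 11

21, 8, 8, 26, 11, 8, NULL, 87, 11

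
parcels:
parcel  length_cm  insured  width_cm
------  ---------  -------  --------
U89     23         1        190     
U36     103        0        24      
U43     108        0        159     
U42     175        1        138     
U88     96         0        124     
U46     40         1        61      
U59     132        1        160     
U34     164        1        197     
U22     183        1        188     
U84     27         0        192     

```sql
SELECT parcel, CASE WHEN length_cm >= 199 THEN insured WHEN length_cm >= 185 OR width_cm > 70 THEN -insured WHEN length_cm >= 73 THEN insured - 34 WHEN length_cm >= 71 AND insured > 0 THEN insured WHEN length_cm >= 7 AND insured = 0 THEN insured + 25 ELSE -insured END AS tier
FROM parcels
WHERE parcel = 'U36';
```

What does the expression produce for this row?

-34

parcel = U36: length_cm=103, insured=0, width_cm=24.
length_cm >= 199 → false
length_cm >= 185 OR width_cm > 70 → false
length_cm >= 73 → true → -34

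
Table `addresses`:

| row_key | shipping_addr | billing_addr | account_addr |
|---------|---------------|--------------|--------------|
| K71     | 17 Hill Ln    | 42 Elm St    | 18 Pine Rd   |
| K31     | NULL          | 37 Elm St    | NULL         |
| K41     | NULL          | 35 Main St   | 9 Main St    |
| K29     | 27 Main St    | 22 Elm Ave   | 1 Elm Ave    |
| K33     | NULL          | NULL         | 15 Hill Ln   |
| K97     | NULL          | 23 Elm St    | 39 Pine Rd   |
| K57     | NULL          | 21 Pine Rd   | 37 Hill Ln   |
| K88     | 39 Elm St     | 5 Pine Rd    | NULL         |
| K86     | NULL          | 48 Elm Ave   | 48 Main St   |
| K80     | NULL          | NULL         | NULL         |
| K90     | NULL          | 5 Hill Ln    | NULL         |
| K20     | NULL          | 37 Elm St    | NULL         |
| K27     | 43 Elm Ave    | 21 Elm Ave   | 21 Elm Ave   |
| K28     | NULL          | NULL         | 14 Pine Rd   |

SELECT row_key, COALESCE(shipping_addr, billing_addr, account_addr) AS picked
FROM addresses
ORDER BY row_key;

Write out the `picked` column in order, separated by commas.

row_key=K20: shipping_addr=NULL, billing_addr=37 Elm St → 37 Elm St
row_key=K27: shipping_addr=43 Elm Ave → 43 Elm Ave
row_key=K28: shipping_addr=NULL, billing_addr=NULL, account_addr=14 Pine Rd → 14 Pine Rd
row_key=K29: shipping_addr=27 Main St → 27 Main St
row_key=K31: shipping_addr=NULL, billing_addr=37 Elm St → 37 Elm St
row_key=K33: shipping_addr=NULL, billing_addr=NULL, account_addr=15 Hill Ln → 15 Hill Ln
row_key=K41: shipping_addr=NULL, billing_addr=35 Main St → 35 Main St
row_key=K57: shipping_addr=NULL, billing_addr=21 Pine Rd → 21 Pine Rd
row_key=K71: shipping_addr=17 Hill Ln → 17 Hill Ln
row_key=K80: shipping_addr=NULL, billing_addr=NULL, account_addr=NULL (all NULL) → NULL
row_key=K86: shipping_addr=NULL, billing_addr=48 Elm Ave → 48 Elm Ave
row_key=K88: shipping_addr=39 Elm St → 39 Elm St
row_key=K90: shipping_addr=NULL, billing_addr=5 Hill Ln → 5 Hill Ln
row_key=K97: shipping_addr=NULL, billing_addr=23 Elm St → 23 Elm St

37 Elm St, 43 Elm Ave, 14 Pine Rd, 27 Main St, 37 Elm St, 15 Hill Ln, 35 Main St, 21 Pine Rd, 17 Hill Ln, NULL, 48 Elm Ave, 39 Elm St, 5 Hill Ln, 23 Elm St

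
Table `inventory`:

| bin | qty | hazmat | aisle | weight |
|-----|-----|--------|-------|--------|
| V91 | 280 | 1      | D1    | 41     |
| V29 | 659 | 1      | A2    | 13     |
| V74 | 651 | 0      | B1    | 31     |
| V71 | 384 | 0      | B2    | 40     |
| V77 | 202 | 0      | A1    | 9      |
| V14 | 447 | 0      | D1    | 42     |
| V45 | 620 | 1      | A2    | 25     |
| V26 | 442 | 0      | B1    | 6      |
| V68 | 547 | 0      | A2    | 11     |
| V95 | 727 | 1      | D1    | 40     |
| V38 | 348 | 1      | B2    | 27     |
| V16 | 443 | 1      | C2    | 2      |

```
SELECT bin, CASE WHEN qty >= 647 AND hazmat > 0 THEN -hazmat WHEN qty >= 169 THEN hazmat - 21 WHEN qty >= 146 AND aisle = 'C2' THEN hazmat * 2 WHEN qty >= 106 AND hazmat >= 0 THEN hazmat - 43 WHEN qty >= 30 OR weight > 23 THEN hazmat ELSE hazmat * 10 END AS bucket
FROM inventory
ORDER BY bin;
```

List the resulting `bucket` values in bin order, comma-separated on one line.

-21, -20, -21, -1, -20, -20, -21, -21, -21, -21, -20, -1

bin=V14: qty >= 169 → -21
bin=V16: qty >= 169 → -20
bin=V26: qty >= 169 → -21
bin=V29: qty >= 647 AND hazmat > 0 → -1
bin=V38: qty >= 169 → -20
bin=V45: qty >= 169 → -20
bin=V68: qty >= 169 → -21
bin=V71: qty >= 169 → -21
bin=V74: qty >= 169 → -21
bin=V77: qty >= 169 → -21
bin=V91: qty >= 169 → -20
bin=V95: qty >= 647 AND hazmat > 0 → -1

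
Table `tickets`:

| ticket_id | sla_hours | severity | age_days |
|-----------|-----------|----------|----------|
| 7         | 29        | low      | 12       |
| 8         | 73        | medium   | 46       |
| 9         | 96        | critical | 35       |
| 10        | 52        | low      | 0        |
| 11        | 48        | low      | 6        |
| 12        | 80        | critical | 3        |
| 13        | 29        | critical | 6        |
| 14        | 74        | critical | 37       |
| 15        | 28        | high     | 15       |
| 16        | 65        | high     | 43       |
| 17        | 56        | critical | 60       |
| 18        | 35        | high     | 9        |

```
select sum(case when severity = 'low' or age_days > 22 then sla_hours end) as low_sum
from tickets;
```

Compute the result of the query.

493

ticket_id=7: ✓ → 29
ticket_id=8: ✓ → 73
ticket_id=9: ✓ → 96
ticket_id=10: ✓ → 52
ticket_id=11: ✓ → 48
ticket_id=12: ✗
ticket_id=13: ✗
ticket_id=14: ✓ → 74
ticket_id=15: ✗
ticket_id=16: ✓ → 65
ticket_id=17: ✓ → 56
ticket_id=18: ✗
low_sum = 29 + 73 + 96 + 52 + 48 + 74 + 65 + 56 = 493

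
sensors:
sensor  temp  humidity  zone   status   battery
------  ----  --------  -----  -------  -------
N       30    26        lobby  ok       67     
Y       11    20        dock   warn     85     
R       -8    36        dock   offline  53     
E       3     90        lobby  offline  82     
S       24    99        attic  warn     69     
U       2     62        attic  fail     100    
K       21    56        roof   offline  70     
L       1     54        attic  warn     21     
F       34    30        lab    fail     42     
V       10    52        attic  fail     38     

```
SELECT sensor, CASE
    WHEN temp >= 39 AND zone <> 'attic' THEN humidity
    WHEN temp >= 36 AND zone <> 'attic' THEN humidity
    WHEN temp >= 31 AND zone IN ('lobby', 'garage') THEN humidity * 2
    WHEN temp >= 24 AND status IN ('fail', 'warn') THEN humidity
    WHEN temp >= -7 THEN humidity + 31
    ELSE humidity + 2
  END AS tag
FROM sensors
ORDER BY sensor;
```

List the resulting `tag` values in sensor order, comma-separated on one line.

121, 30, 87, 85, 57, 38, 99, 93, 83, 51

sensor=E: temp >= -7 → 121
sensor=F: temp >= 24 AND status IN ('fail', 'warn') → 30
sensor=K: temp >= -7 → 87
sensor=L: temp >= -7 → 85
sensor=N: temp >= -7 → 57
sensor=R: ELSE → 38
sensor=S: temp >= 24 AND status IN ('fail', 'warn') → 99
sensor=U: temp >= -7 → 93
sensor=V: temp >= -7 → 83
sensor=Y: temp >= -7 → 51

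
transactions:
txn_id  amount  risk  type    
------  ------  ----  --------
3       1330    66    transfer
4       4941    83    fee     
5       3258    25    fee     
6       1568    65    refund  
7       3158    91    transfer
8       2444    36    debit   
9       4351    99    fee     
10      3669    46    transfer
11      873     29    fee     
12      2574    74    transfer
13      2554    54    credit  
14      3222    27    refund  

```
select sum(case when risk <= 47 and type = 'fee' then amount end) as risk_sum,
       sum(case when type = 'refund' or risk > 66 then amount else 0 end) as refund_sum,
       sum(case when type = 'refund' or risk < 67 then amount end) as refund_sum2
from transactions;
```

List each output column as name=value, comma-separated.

[risk_sum: risk <= 47 and type = 'fee']
txn_id=3: ✗
txn_id=4: ✗
txn_id=5: ✓ → 3258
txn_id=6: ✗
txn_id=7: ✗
txn_id=8: ✗
txn_id=9: ✗
txn_id=10: ✗
txn_id=11: ✓ → 873
txn_id=12: ✗
txn_id=13: ✗
txn_id=14: ✗
risk_sum = 3258 + 873 = 4131
—
[refund_sum: type = 'refund' or risk > 66]
txn_id=3: ✗
txn_id=4: ✓ → 4941
txn_id=5: ✗
txn_id=6: ✓ → 1568
txn_id=7: ✓ → 3158
txn_id=8: ✗
txn_id=9: ✓ → 4351
txn_id=10: ✗
txn_id=11: ✗
txn_id=12: ✓ → 2574
txn_id=13: ✗
txn_id=14: ✓ → 3222
refund_sum = 4941 + 1568 + 3158 + 4351 + 2574 + 3222 = 19814
—
[refund_sum2: type = 'refund' or risk < 67]
txn_id=3: ✓ → 1330
txn_id=4: ✗
txn_id=5: ✓ → 3258
txn_id=6: ✓ → 1568
txn_id=7: ✗
txn_id=8: ✓ → 2444
txn_id=9: ✗
txn_id=10: ✓ → 3669
txn_id=11: ✓ → 873
txn_id=12: ✗
txn_id=13: ✓ → 2554
txn_id=14: ✓ → 3222
refund_sum2 = 1330 + 3258 + 1568 + 2444 + 3669 + 873 + 2554 + 3222 = 18918

risk_sum=4131, refund_sum=19814, refund_sum2=18918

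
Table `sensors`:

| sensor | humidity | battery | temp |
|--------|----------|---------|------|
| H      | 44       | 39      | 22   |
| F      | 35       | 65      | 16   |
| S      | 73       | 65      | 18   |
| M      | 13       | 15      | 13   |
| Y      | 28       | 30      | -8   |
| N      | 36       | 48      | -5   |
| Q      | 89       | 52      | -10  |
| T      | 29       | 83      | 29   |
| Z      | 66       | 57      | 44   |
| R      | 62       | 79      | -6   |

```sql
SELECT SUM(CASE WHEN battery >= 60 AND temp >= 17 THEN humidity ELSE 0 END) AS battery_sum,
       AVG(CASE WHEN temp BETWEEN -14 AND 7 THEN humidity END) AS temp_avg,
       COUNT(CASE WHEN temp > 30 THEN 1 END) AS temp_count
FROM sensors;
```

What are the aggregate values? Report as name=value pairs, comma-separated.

battery_sum=102, temp_avg=53.75, temp_count=1

[battery_sum: battery >= 60 AND temp >= 17]
sensor=H: ✗
sensor=F: ✗
sensor=S: ✓ → 73
sensor=M: ✗
sensor=Y: ✗
sensor=N: ✗
sensor=Q: ✗
sensor=T: ✓ → 29
sensor=Z: ✗
sensor=R: ✗
battery_sum = 73 + 29 = 102
—
[temp_avg: temp BETWEEN -14 AND 7]
sensor=H: ✗
sensor=F: ✗
sensor=S: ✗
sensor=M: ✗
sensor=Y: ✓ → 28
sensor=N: ✓ → 36
sensor=Q: ✓ → 89
sensor=T: ✗
sensor=Z: ✗
sensor=R: ✓ → 62
temp_avg = (28 + 36 + 89 + 62) / 4 = 53.75
—
[temp_count: temp > 30]
sensor=H: ✗
sensor=F: ✗
sensor=S: ✗
sensor=M: ✗
sensor=Y: ✗
sensor=N: ✗
sensor=Q: ✗
sensor=T: ✗
sensor=Z: ✓ → 1
sensor=R: ✗
temp_count = COUNT(1) = 1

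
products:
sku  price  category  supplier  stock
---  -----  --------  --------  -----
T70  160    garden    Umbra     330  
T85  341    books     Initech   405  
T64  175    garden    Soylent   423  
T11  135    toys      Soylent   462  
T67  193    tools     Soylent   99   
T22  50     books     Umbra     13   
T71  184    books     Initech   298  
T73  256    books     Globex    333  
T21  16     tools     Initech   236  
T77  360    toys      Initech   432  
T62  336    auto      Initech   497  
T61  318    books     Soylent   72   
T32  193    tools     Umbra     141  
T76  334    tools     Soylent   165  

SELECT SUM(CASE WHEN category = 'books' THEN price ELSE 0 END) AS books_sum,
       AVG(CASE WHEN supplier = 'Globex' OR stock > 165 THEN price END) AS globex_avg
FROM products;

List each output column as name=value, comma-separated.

books_sum=1149, globex_avg=218.1111111111

[books_sum: category = 'books']
sku=T70: ✗
sku=T85: ✓ → 341
sku=T64: ✗
sku=T11: ✗
sku=T67: ✗
sku=T22: ✓ → 50
sku=T71: ✓ → 184
sku=T73: ✓ → 256
sku=T21: ✗
sku=T77: ✗
sku=T62: ✗
sku=T61: ✓ → 318
sku=T32: ✗
sku=T76: ✗
books_sum = 341 + 50 + 184 + 256 + 318 = 1149
—
[globex_avg: supplier = 'Globex' OR stock > 165]
sku=T70: ✓ → 160
sku=T85: ✓ → 341
sku=T64: ✓ → 175
sku=T11: ✓ → 135
sku=T67: ✗
sku=T22: ✗
sku=T71: ✓ → 184
sku=T73: ✓ → 256
sku=T21: ✓ → 16
sku=T77: ✓ → 360
sku=T62: ✓ → 336
sku=T61: ✗
sku=T32: ✗
sku=T76: ✗
globex_avg = (160 + 341 + 175 + 135 + 184 + 256 + 16 + 360 + 336) / 9 = 218.1111111111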